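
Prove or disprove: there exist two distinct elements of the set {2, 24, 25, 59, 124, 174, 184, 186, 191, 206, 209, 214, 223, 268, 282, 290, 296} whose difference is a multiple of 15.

The pair (24, 174) works.

24 mod 15 = 9 and 174 mod 15 = 9, so 174 − 24 = 150 = 10·15.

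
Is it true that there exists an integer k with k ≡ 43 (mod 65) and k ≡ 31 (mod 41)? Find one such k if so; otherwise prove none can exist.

k = 1343

Since 65 and 41 share no common factor, CRT says the pair of congruences has a solution (unique mod 2665).
Any solution of the first congruence is k = 43 + 65t; substituting into the second, 65t ≡ 31 − 43 ≡ 29 (mod 41).
65 ≡ 24 (mod 41), so this reads 24t ≡ 29 (mod 41). Note 24·12 = 288 ≡ 1 (mod 41) (as 288 − 1 = 7·41), so 24⁻¹ ≡ 12.
Multiplying by 12: t ≡ 12·29 = 348 ≡ 20 (mod 41).
Taking t = 20 gives k = 43 + 65·20 = 1343.
Verify: 1343 = 20·65 + 43 and 1343 = 32·41 + 31. ✓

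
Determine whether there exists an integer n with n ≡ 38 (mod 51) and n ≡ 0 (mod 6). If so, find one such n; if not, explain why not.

Both moduli are multiples of 3 = gcd(51, 6), so any solution would satisfy n ≡ 38 and n ≡ 0 modulo 3 simultaneously.
These are incompatible: 38 − 0 = 38 is not divisible by 3.
Hence the system has no solution.

There is no such integer.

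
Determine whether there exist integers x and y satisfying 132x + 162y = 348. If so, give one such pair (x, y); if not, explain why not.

x = 10, y = -6

gcd(132, 162) = 6, and 6 divides 348, so integer solutions exist.
Dividing through by 6 reduces the equation to 22x + 27y = 58.
Run the Euclidean algorithm on 27 and 22: 27 = 1·22 + 5, 22 = 4·5 + 2, 5 = 2·2 + 1, 2 = 2·1 + 0.
Unwinding: 1 = 5 − 2·2 = 5 − 2·(22 − 4·5) = −2·22 + 9·5 = −2·22 + 9·(27 − 1·22) = 9·27 − 11·22, i.e. 22·(-11) + 27·9 = 1.
Multiplying through by 58: x = (-11)·58 = -638, y = 9·58 = 522 is a solution.
Adding 24·27 to x and subtracting 24·22 from y gives the tidier solution (10, -6).
Indeed 132·10 + 162·(-6) = 1320 − 972 = 348.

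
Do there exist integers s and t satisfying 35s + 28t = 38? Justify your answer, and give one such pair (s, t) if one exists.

gcd(35, 28) = 7, so every integer of the form 35s + 28t is a multiple of 7.
But 38 = 7·5 + 3, so 7 ∤ 38.
Hence no integers s, t satisfy the equation.

No such integers exist.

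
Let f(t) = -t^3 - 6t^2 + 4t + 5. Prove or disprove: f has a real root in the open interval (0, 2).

f(0) = 5 and f(2) = -19, which have opposite signs.
Since f is a polynomial it is continuous on [0, 2].
By the Intermediate Value Theorem f must vanish at some point of (0, 2).

Yes, f has a root in the interval.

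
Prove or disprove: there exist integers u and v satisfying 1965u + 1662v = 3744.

Since gcd(1965, 1662) = 3 and 3744 = 3·1248, Bézout's identity guarantees a solution.
Dividing through by 3 reduces the equation to 655u + 554v = 1248.
Euclidean algorithm: 655 = 1·554 + 101, 554 = 5·101 + 49, 101 = 2·49 + 3, 49 = 16·3 + 1, 3 = 3·1 + 0.
Back-substituting, 1 = 49 − 16·3 = 49 − 16·(101 − 2·49) = −16·101 + 33·49 = −16·101 + 33·(554 − 5·101) = 33·554 − 181·101 = 33·554 − 181·(655 − 1·554) = −181·655 + 214·554; that is, 655·(-181) + 554·214 = 1.
Multiplying through by 1248: u = (-181)·1248 = -225888, v = 214·1248 = 267072 is a solution.
The general solution is u = -225888 + 554k, v = 267072 − 655k; taking k = 408 gives the smaller pair u = 144, v = -168.
Indeed 1965·144 + 1662·(-168) = 282960 − 279216 = 3744.

u = 144, v = -168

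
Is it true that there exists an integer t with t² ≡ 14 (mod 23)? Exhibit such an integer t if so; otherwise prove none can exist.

Apply Euler's criterion with the prime 23: 14 is a quadratic residue iff 14^11 ≡ 1 (mod 23), and a non-residue iff it is ≡ −1.
Squaring successively (mod 23): 14^2 = 196 ≡ 12; 14^4 ≡ 12² = 144 ≡ 6; 14^8 ≡ 6² = 36 ≡ 13.
Since 11 = 8 + 2 + 1, 14^11 ≡ 13 · 12 · 14; multiplying out mod 23: 13·12 = 156 ≡ 18, then 18·14 = 252 ≡ 22. Thus 14^11 ≡ 22 ≡ −1 (mod 23).
The value −1 means 14 is a non-residue modulo 23, so t² ≡ 14 (mod 23) is impossible.

No, no such integer exists.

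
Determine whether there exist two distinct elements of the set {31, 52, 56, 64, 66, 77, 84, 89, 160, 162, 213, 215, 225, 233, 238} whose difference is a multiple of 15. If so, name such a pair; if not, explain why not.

Two integers differ by a multiple of 15 exactly when they have the same residue mod 15. The residues are 31↦1, 52↦7, 56↦11, 64↦4, 66↦6, 77↦2, 84↦9, 89↦14, 160↦10, 162↦12, 213↦3, 215↦5, 225↦0, 233↦8, 238↦13.
These 15 residues are pairwise different, hence no difference of two elements is divisible by 15.

No, no such pair exists.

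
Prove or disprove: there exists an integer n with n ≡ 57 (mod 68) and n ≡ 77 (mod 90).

n = 2777

Here gcd(68, 90) = 2, and both 57 and 77 leave remainder 1 mod 2, so the system is consistent.
Put n = 57 + 68t, so we need 68t ≡ 20 (mod 90), equivalently (divide by 2) 34t ≡ 10 (mod 45).
Since 34·4 = 136 = 3·45 + 1, the inverse of 34 mod 45 is 4.
Therefore t ≡ 4·10 = 40 (mod 45).
Then n = 57 + 68·40 = 2777.
Indeed 2777 ≡ 57 (mod 68) and 2777 ≡ 77 (mod 90).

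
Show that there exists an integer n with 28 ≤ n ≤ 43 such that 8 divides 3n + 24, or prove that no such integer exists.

n = 32 works, since 3·32 + 24 = 120 = 15·8.

n = 32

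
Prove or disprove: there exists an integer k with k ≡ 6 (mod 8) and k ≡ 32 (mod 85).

The moduli 8 and 85 are coprime, so by the Chinese Remainder Theorem a unique solution modulo 680 exists.
Any solution of the first congruence is k = 6 + 8t; substituting into the second, 8t ≡ 32 − 6 ≡ 26 (mod 85).
To invert 8 modulo 85: 85 = 10·8 + 5, 8 = 1·5 + 3, 5 = 1·3 + 2, 3 = 1·2 + 1, 2 = 2·1 + 0, and unwinding, 1 = 3 − 1·2 = 3 − (5 − 1·3) = −5 + 2·3 = −5 + 2·(8 − 1·5) = 2·8 − 3·5 = 2·8 − 3·(85 − 10·8) = −3·85 + 32·8. Thus 8⁻¹ ≡ 32 (mod 85).
Multiplying by 32: t ≡ 32·26 = 832 ≡ 67 (mod 85).
With t = 67: k = 6 + 8·67 = 542.
Verify: 542 = 67·8 + 6 and 542 = 6·85 + 32. ✓

k = 542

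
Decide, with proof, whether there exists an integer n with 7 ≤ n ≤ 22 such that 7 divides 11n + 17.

At n = 7 the value 94 is not a multiple of 7. n = 8 works, since 11·8 + 17 = 105 = 15·7.

n = 8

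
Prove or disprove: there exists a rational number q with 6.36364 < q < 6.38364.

q = 51/8

Scale by 8: the interval becomes (50.90912, 51.06912), which contains the integer 51.
So q = 51/8 works: it is a ratio of integers, and dividing 8·6.36364 < 51 < 8·6.38364 through by 8 gives 6.36364 < 51/8 < 6.38364.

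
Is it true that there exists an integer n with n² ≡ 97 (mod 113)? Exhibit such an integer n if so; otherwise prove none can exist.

n = 60 works: 60² = 3600, and 3600 − 97 = 3503 = 31·113.

n = 60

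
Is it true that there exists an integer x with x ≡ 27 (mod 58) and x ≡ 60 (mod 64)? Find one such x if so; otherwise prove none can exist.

Reduce both congruences modulo 2, which divides 58 and 64: they say x ≡ 27 (mod 2) and x ≡ 60 (mod 2).
However 27 ≡ 1 and 60 ≡ 0 (mod 2), and 1 ≠ 0.
So no integer satisfies both congruences.

No such integer exists.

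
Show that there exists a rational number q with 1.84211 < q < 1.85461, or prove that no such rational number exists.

q = 24/13

Look for a denominator N such that an integer falls strictly between N·1.84211 and N·1.85461. N = 13 works: 13·1.84211 = 23.94743 < 24 < 24.10993 = 13·1.85461.
Dividing back, 1.84211 < 24/13 < 1.85461, and 24/13 is rational.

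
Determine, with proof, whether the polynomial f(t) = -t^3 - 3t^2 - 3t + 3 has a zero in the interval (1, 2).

No.

f(1) = -4 and f(2) = -23, both negative, so a sign-change argument is unavailable; we show f keeps this sign on the whole interval.
Substitute t = 1 + u, where 0 < u < 1 on the interval. Expanding, f(1 + u) = -u^3 - 6u^2 - 12u - 4.
The nonzero coefficients here are all negative, so for u > 0 every term is negative (or zero), and the constant term -4 is strictly negative.
Therefore f(t) < 0 throughout (1, 2), and f has no zero there.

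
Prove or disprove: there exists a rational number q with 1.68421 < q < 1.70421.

q = 17/10

Scale by 10: the interval becomes (16.84210, 17.04210), which contains the integer 17.
So q = 17/10 works: it is a ratio of integers, and dividing 10·1.68421 < 17 < 10·1.70421 through by 10 gives 1.68421 < 17/10 < 1.70421.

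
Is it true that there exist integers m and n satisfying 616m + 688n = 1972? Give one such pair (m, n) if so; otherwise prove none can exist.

gcd(616, 688) = 8, so every integer of the form 616m + 688n is a multiple of 8.
However 1972 leaves remainder 4 on division by 8.
Therefore 616m + 688n = 1972 has no solution in integers.

No, no such integers exist.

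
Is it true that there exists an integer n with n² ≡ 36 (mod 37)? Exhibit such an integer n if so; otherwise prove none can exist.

Take n = 31. Then 31² = 961 = 25·37 + 36, so 31² ≡ 36 (mod 37).

n = 31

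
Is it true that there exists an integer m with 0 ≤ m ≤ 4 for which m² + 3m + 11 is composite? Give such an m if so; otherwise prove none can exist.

At m = 1: 1² + 3·1 + 11 = 15 = 3·5, which is composite.

m = 1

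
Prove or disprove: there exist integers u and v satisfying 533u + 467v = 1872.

533 and 467 are coprime, so 533u + 467v ranges over all of ℤ.
Run the Euclidean algorithm on 533 and 467: 533 = 1·467 + 66, 467 = 7·66 + 5, 66 = 13·5 + 1, 5 = 5·1 + 0.
Working back up the chain: 1 = 66 − 13·5 = 66 − 13·(467 − 7·66) = −13·467 + 92·66 = −13·467 + 92·(533 − 1·467) = 92·533 − 105·467. So 533·92 + 467·(-105) = 1.
Times 1872: 533·172224 + 467·(-196560) = 1872, so (172224, -196560) solves it.
Subtracting 368·467 from u and adding 368·533 to v gives the tidier solution (368, -416).
Indeed 533·368 + 467·(-416) = 196144 − 194272 = 1872.

u = 368, v = -416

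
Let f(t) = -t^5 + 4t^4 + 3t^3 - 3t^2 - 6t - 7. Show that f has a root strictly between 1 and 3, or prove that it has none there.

Yes, f has a root in the interval.

f(1) = -10 and f(3) = 110, which have opposite signs.
Since f is a polynomial it is continuous on [1, 3].
By the Intermediate Value Theorem, f takes the value 0 somewhere in the open interval.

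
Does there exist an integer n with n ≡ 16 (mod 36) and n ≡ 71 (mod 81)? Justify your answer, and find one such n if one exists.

gcd(36, 81) = 9. If n ≡ 16 (mod 36) and n ≡ 71 (mod 81), then n ≡ 16 (mod 9) and n ≡ 71 (mod 9).
But 16 mod 9 = 7 while 71 mod 9 = 8, a contradiction.
So no integer satisfies both congruences.

No such integer exists.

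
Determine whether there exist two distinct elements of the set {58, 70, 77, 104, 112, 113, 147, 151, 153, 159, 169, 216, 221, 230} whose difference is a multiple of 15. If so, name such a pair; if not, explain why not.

No, no such pair exists.

Two integers differ by a multiple of 15 exactly when they have the same residue mod 15. The residues are 58↦13, 70↦10, 77↦2, 104↦14, 112↦7, 113↦8, 147↦12, 151↦1, 153↦3, 159↦9, 169↦4, 216↦6, 221↦11, 230↦5.
All 14 residues are distinct, so no two elements differ by a multiple of 15.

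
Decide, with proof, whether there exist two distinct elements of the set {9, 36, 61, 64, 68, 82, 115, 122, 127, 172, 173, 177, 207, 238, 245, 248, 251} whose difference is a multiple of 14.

Both 9 and 177 leave remainder 9 on division by 14; their difference 168 = 12·14 is a multiple of 14.

Yes: 9 and 177.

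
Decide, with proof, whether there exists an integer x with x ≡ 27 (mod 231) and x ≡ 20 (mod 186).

gcd(231, 186) = 3. If x ≡ 27 (mod 231) and x ≡ 20 (mod 186), then x ≡ 27 (mod 3) and x ≡ 20 (mod 3).
These are incompatible: 27 − 20 = 7 is not divisible by 3.
So no integer satisfies both congruences.

No, no such integer exists.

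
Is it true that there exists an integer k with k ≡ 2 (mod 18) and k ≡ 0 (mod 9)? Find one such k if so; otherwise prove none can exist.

No, no such integer exists.

gcd(18, 9) = 9. If k ≡ 2 (mod 18) and k ≡ 0 (mod 9), then k ≡ 2 (mod 9) and k ≡ 0 (mod 9).
But 2 mod 9 = 2 while 0 mod 9 = 0, a contradiction.
Hence the system has no solution.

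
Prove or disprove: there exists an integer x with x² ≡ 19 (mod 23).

Apply Euler's criterion with the prime 23: 19 is a quadratic residue iff 19^11 ≡ 1 (mod 23), and a non-residue iff it is ≡ −1.
Squaring successively (mod 23): 19^2 = 361 ≡ 16; 19^4 ≡ 16² = 256 ≡ 3; 19^8 ≡ 3² = 9 ≡ 9.
Since 11 = 8 + 2 + 1, 19^11 ≡ 9 · 16 · 19; multiplying out mod 23: 9·16 = 144 ≡ 6, then 6·19 = 114 ≡ 22. Thus 19^11 ≡ 22 ≡ −1 (mod 23).
By Euler's criterion 19 is a quadratic non-residue mod 23: no x satisfies x² ≡ 19 (mod 23).

No, no such integer exists.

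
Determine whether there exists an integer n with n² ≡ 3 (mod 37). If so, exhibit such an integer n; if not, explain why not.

n = 15

Take n = 15. Then 15² = 225 = 6·37 + 3, so 15² ≡ 3 (mod 37).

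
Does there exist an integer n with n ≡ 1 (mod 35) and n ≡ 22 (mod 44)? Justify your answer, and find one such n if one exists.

n = 946

Since 35 and 44 share no common factor, CRT says the pair of congruences has a solution (unique mod 1540).
Any solution of the first congruence is n = 1 + 35t; substituting into the second, 35t ≡ 22 − 1 ≡ 21 (mod 44).
Since 35·39 = 1365 = 31·44 + 1, the inverse of 35 mod 44 is 39.
Multiplying by 39: t ≡ 39·21 = 819 ≡ 27 (mod 44).
With t = 27: n = 1 + 35·27 = 946.
Indeed 946 ≡ 1 (mod 35) and 946 ≡ 22 (mod 44).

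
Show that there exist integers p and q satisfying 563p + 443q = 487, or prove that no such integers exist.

563 and 443 are coprime, so 563p + 443q ranges over all of ℤ.
Run the Euclidean algorithm on 563 and 443: 563 = 1·443 + 120, 443 = 3·120 + 83, 120 = 1·83 + 37, 83 = 2·37 + 9, 37 = 4·9 + 1, 9 = 9·1 + 0.
Back-substituting, 1 = 37 − 4·9 = 37 − 4·(83 − 2·37) = −4·83 + 9·37 = −4·83 + 9·(120 − 1·83) = 9·120 − 13·83 = 9·120 − 13·(443 − 3·120) = −13·443 + 48·120 = −13·443 + 48·(563 − 1·443) = 48·563 − 61·443; that is, 563·48 + 443·(-61) = 1.
Multiplying through by 487: p = 48·487 = 23376, q = (-61)·487 = -29707 is a solution.
The general solution is p = 23376 + 443k, q = -29707 − 563k; taking k = -52 gives the smaller pair p = 340, q = -431.
Indeed 563·340 + 443·(-431) = 191420 − 190933 = 487.

p = 340, q = -431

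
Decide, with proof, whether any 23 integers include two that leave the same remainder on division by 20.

Yes, this is always true.

Each integer lies in one of the 20 residue classes modulo 20.
Placing 23 integers into 20 classes, some class receives at least two — say a and b.
So a and b have equal remainders mod 20, which is exactly what was to be shown.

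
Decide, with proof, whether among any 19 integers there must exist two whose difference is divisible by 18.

Each integer lies in one of the 18 residue classes modulo 18.
Placing 19 integers into 18 classes, some class receives at least two — say a and b.
Their difference a − b is then a multiple of 18.

True.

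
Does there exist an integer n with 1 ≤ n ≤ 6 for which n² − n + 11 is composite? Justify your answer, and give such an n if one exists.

No such integer n in that range exists.

The values for n = 1, 2, …, 6 are 11, 13, 17, 23, 31, 41, and each of these is prime.
So no value in the range makes the expression composite.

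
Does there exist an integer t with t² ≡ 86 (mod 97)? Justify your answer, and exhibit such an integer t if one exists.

t = 38 works: 38² = 1444, and 1444 − 86 = 1358 = 14·97.

t = 38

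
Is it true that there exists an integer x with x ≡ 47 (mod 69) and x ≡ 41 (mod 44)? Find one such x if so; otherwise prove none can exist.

x = 2945

The moduli 69 and 44 are coprime, so by the Chinese Remainder Theorem a unique solution modulo 3036 exists.
Any solution of the first congruence is x = 47 + 69t; substituting into the second, 69t ≡ 41 − 47 ≡ 38 (mod 44).
69 ≡ 25 (mod 44), so this reads 25t ≡ 38 (mod 44). Note 25·37 = 925 ≡ 1 (mod 44) (as 925 − 1 = 21·44), so 25⁻¹ ≡ 37.
Multiplying by 37: t ≡ 37·38 = 1406 ≡ 42 (mod 44).
With t = 42: x = 47 + 69·42 = 2945.
Verify: 2945 = 42·69 + 47 and 2945 = 66·44 + 41. ✓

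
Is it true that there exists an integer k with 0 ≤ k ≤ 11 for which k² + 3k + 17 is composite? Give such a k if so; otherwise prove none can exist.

At k = 4: 4² + 3·4 + 17 = 45 = 3·15, which is composite.

k = 4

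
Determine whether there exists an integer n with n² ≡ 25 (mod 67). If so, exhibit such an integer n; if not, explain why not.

Take n = 5. Then 5² = 25, and since 0 ≤ 25 < 67 this is already reduced: 5² ≡ 25 (mod 67).

n = 5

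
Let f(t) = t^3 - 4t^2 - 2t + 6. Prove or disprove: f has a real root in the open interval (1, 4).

Yes, f has a root in the interval.

f(1) = 1 and f(4) = -2, which have opposite signs.
As a polynomial, f is continuous on every closed interval.
By the Intermediate Value Theorem f must vanish at some point of (1, 4).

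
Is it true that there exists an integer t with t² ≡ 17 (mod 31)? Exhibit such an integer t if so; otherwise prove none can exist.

31 is prime, so by Euler's criterion 17 is a square mod 31 iff 17^((31−1)/2) = 17^15 ≡ 1 (mod 31).
Repeated squaring mod 31: 17^2 = 289 ≡ 10; 17^4 ≡ 10² = 100 ≡ 7; 17^8 ≡ 7² = 49 ≡ 18.
Since 15 = 8 + 4 + 2 + 1, 17^15 ≡ 18 · 7 · 10 · 17; multiplying out mod 31: 18·7 = 126 ≡ 2, then 2·10 = 20 ≡ 20, then 20·17 = 340 ≡ 30. Thus 17^15 ≡ 30 ≡ −1 (mod 31).
By Euler's criterion 17 is a quadratic non-residue mod 31: no t satisfies t² ≡ 17 (mod 31).

No such integer exists.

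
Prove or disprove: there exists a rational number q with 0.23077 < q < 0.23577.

Multiplying by 17: 17·0.23077 = 3.92309 and 17·0.23577 = 4.00809, so the integer 4 lies strictly between them.
So q = 4/17 works: it is a ratio of integers, and dividing 17·0.23077 < 4 < 17·0.23577 through by 17 gives 0.23077 < 4/17 < 0.23577.

q = 4/17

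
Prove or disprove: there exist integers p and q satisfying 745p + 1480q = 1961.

Both 745 and 1480 are divisible by gcd(745, 1480) = 5, hence so is any combination 745p + 1480q.
But 1961 is not a multiple of 5 (it leaves remainder 1).
Hence no integers p, q satisfy the equation.

There are no such integers.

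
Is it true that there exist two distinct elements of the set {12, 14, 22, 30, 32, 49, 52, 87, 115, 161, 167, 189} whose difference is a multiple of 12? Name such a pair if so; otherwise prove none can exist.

Reduce each element modulo 12: 12↦0, 14↦2, 22↦10, 30↦6, 32↦8, 49↦1, 52↦4, 87↦3, 115↦7, 161↦5, 167↦11, 189↦9.
No residue repeats among the 12 elements, so no pair has difference ≡ 0 (mod 12).

No, no such pair exists.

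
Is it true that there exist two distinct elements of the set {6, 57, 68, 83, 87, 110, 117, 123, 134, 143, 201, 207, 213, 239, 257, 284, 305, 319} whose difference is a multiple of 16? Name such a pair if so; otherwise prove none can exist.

The pair (6, 134) works.

Reduce each element mod 16: 6↦6, 57↦9, 68↦4, 83↦3, 87↦7, 110↦14, 117↦5, 123↦11, 134↦6, 143↦15, 201↦9, 207↦15, 213↦5, 239↦15, 257↦1, 284↦12, 305↦1, 319↦15. The residue 6 repeats (at 6 and 134), and 134 − 6 = 128 = 8·16.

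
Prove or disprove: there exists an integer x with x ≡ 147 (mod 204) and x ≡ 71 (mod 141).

There is no such integer.

Reduce both congruences modulo 3, which divides 204 and 141: they say x ≡ 147 (mod 3) and x ≡ 71 (mod 3).
But 147 mod 3 = 0 while 71 mod 3 = 2, a contradiction.
So no integer satisfies both congruences.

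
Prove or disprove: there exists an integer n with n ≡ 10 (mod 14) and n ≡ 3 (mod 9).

gcd(14, 9) = 1, so the Chinese Remainder Theorem guarantees exactly one residue class mod 126 satisfying both.
Any solution of the first congruence is n = 10 + 14t; substituting into the second, 14t ≡ 3 − 10 ≡ 2 (mod 9).
14 ≡ 5 (mod 9), so this reads 5t ≡ 2 (mod 9). Invert 5 mod 9 by the Euclidean algorithm: 9 = 1·5 + 4, 5 = 1·4 + 1, 4 = 4·1 + 0; back-substituting, 1 = 5 − 1·4 = 5 − (9 − 1·5) = −9 + 2·5. Hence 5·2 ≡ 1, so 5⁻¹ ≡ 2 (mod 9).
Multiplying by 2: t ≡ 2·2 = 4 (mod 9).
With t = 4: n = 10 + 14·4 = 66.
Verify: 66 = 4·14 + 10 and 66 = 7·9 + 3. ✓

n = 66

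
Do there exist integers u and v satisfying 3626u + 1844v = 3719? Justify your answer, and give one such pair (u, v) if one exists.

Both 3626 and 1844 are divisible by gcd(3626, 1844) = 2, hence so is any combination 3626u + 1844v.
But 3719 is not a multiple of 2 (it leaves remainder 1).
So the equation is unsolvable over ℤ.

No, no such integers exist.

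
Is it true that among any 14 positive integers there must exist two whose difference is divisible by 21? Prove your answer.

No; for instance {17, 18, 19, 20, 21, 22, 23, 24, 25, 26, 27, 28, 29, 30} is a counterexample.

Consider the 14 integers 17, 18, …, 30. They lie in distinct residue classes modulo 21, since 14 ≤ 21.
The differences between them range over 1, …, 13, none of which is divisible by 21.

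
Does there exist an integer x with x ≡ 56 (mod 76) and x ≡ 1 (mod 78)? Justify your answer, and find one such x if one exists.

There is no such integer.

gcd(76, 78) = 2. If x ≡ 56 (mod 76) and x ≡ 1 (mod 78), then x ≡ 56 (mod 2) and x ≡ 1 (mod 2).
These are incompatible: 56 − 1 = 55 is not divisible by 2.
So no integer satisfies both congruences.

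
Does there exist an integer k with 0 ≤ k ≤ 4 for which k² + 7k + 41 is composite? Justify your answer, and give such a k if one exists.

k = 1

At k = 1: 1² + 7·1 + 41 = 49 = 7·7, which is composite.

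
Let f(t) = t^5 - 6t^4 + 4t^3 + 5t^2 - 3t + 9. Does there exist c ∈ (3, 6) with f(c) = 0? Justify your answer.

Such a root exists.

f(3) = -90 and f(6) = 1035, which have opposite signs.
Since f is a polynomial it is continuous on [3, 6].
By the Intermediate Value Theorem, f takes the value 0 somewhere in the open interval.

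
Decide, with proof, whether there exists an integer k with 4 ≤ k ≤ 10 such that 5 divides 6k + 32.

Scanning upward from k = 4 gives 56, 62, 68, 74, none divisible by 5. Try k = 8: 6·8 + 32 = 80 = 16·5, which is divisible by 5.

k = 8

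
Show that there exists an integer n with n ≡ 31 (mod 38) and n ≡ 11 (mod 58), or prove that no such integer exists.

n = 69

The moduli are not coprime: gcd(38, 58) = 2. Compatibility requires 2 ∣ (11 − 31) = -20, which holds, so solutions exist.
List candidates n ≡ 31 (mod 38): 31, 69. Modulo 58 these are 31, 11; 69 gives 11 as required.
Check: 69 mod 38 = 31, 69 mod 58 = 11. ✓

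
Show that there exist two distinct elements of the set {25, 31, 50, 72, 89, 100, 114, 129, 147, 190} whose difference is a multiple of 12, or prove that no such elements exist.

No such pair exists.

Reduce each element modulo 12: 25↦1, 31↦7, 50↦2, 72↦0, 89↦5, 100↦4, 114↦6, 129↦9, 147↦3, 190↦10.
These 10 residues are pairwise different, hence no difference of two elements is divisible by 12.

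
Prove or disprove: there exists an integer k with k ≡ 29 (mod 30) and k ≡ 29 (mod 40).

k = 29

Here gcd(30, 40) = 10, and both 29 and 29 leave remainder 9 mod 10, so the system is consistent.
In fact k = 29 itself already satisfies 29 mod 40 = 29.
Verify: 29 = 0·30 + 29 and 29 = 0·40 + 29. ✓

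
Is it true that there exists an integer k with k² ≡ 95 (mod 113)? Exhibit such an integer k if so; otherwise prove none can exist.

Take k = 35. Then 35² = 1225 = 10·113 + 95, so 35² ≡ 95 (mod 113).

k = 35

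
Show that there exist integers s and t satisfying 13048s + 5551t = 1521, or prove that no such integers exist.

No such integers exist.

gcd(13048, 5551) = 7, so every integer of the form 13048s + 5551t is a multiple of 7.
However 1521 leaves remainder 2 on division by 7.
So the equation is unsolvable over ℤ.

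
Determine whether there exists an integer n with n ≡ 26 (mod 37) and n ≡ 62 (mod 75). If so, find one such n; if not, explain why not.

n = 137

gcd(37, 75) = 1, so the Chinese Remainder Theorem guarantees exactly one residue class mod 2775 satisfying both.
Write n = 26 + 37t and require 26 + 37t ≡ 62 (mod 75), i.e. 37t ≡ 36 (mod 75).
Invert 37 mod 75 by the Euclidean algorithm: 75 = 2·37 + 1, 37 = 37·1 + 0; back-substituting, 1 = 75 − 2·37. Hence 37·(-2) ≡ 1, so 37⁻¹ ≡ -2 ≡ 73 (mod 75).
Therefore t ≡ 73·36 = 2628 ≡ 3 (mod 75).
Taking t = 3 gives n = 26 + 37·3 = 137.
Check: 137 mod 37 = 26, 137 mod 75 = 62. ✓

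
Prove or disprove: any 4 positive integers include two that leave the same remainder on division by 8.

Try 4 consecutive integers, 9, 10, 11, 12. Their remainders mod 8 are 1, 2, 3, 4 — pairwise different, as any 4 ≤ 8 consecutive integers have distinct residues.
Hence this collection has no pair with equal remainders mod 8, disproving the claim.

No; for instance {9, 10, 11, 12} is a counterexample.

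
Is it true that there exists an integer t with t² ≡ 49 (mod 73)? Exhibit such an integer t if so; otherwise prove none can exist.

t = 7

Take t = 7. Then 7² = 49, and since 0 ≤ 49 < 73 this is already reduced: 7² ≡ 49 (mod 73).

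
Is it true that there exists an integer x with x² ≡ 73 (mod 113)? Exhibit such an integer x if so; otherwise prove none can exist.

There is no such integer.

Apply Euler's criterion with the prime 113: 73 is a quadratic residue iff 73^56 ≡ 1 (mod 113), and a non-residue iff it is ≡ −1.
Repeated squaring mod 113: 73^2 = 5329 ≡ 18; 73^4 ≡ 18² = 324 ≡ 98; 73^8 ≡ 98² = 9604 ≡ 112; 73^16 ≡ 112² = 12544 ≡ 1; 73^32 ≡ 1² = 1 ≡ 1.
Since 56 = 32 + 16 + 8, 73^56 ≡ 1 · 1 · 112; multiplying out mod 113: 1·1 = 1 ≡ 1, then 1·112 = 112 ≡ 112. Thus 73^56 ≡ 112 ≡ −1 (mod 113).
The value −1 means 73 is a non-residue modulo 113, so x² ≡ 73 (mod 113) is impossible.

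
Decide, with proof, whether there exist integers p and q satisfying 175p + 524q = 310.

p = 406, q = -135

175 and 524 are coprime, so 175p + 524q ranges over all of ℤ.
Euclidean algorithm: 524 = 2·175 + 174, 175 = 1·174 + 1, 174 = 174·1 + 0.
Back-substituting, 1 = 175 − 1·174 = 175 − (524 − 2·175) = −524 + 3·175; that is, 175·3 + 524·(-1) = 1.
Multiplying through by 310: p = 3·310 = 930, q = (-1)·310 = -310 is a solution.
The general solution is p = 930 + 524k, q = -310 − 175k; taking k = -1 gives the smaller pair p = 406, q = -135.
Check: 175·406 + 524·(-135) = 71050 − 70740 = 310. ✓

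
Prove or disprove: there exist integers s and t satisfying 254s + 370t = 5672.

gcd(254, 370) = 2, and 2 divides 5672, so integer solutions exist.
Dividing through by 2 reduces the equation to 127s + 185t = 2836.
Run the Euclidean algorithm on 185 and 127: 185 = 1·127 + 58, 127 = 2·58 + 11, 58 = 5·11 + 3, 11 = 3·3 + 2, 3 = 1·2 + 1, 2 = 2·1 + 0.
Working back up the chain: 1 = 3 − 1·2 = 3 − (11 − 3·3) = −11 + 4·3 = −11 + 4·(58 − 5·11) = 4·58 − 21·11 = 4·58 − 21·(127 − 2·58) = −21·127 + 46·58 = −21·127 + 46·(185 − 1·127) = 46·185 − 67·127. So 127·(-67) + 185·46 = 1.
Scaling by 2836 gives the particular solution (s, t) = (-190012, 130456).
Shifting by a multiple of (185, −127) keeps it a solution: s = -190012 + 1028·185 = 168, t = 130456 − 1028·127 = -100.
Indeed 254·168 + 370·(-100) = 42672 − 37000 = 5672.

s = 168, t = -100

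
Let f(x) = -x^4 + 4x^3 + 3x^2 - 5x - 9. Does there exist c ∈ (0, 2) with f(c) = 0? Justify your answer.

Yes, such a c exists.

f(0) = -9 and f(2) = 9, which have opposite signs.
f is continuous everywhere (it is a polynomial), in particular on [0, 2].
By the Intermediate Value Theorem, f takes the value 0 somewhere in the open interval.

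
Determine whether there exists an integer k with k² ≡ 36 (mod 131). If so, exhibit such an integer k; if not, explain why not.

k = 125

k = 125 works: 125² = 15625, and 15625 − 36 = 15589 = 119·131.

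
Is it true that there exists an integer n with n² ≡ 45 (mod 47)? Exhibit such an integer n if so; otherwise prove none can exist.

Apply Euler's criterion with the prime 47: 45 is a quadratic residue iff 45^23 ≡ 1 (mod 47), and a non-residue iff it is ≡ −1.
Repeated squaring mod 47: 45^2 = 2025 ≡ 4; 45^4 ≡ 4² = 16 ≡ 16; 45^8 ≡ 16² = 256 ≡ 21; 45^16 ≡ 21² = 441 ≡ 18.
Since 23 = 16 + 4 + 2 + 1, 45^23 ≡ 18 · 16 · 4 · 45; multiplying out mod 47: 18·16 = 288 ≡ 6, then 6·4 = 24 ≡ 24, then 24·45 = 1080 ≡ 46. Thus 45^23 ≡ 46 ≡ −1 (mod 47).
By Euler's criterion 45 is a quadratic non-residue mod 47: no n satisfies n² ≡ 45 (mod 47).

There is no such integer.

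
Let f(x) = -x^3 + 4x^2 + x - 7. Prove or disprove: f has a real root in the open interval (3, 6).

Such a root exists.

f(3) = 5 and f(6) = -73, which have opposite signs.
Since f is a polynomial it is continuous on [3, 6].
By the Intermediate Value Theorem f must vanish at some point of (3, 6).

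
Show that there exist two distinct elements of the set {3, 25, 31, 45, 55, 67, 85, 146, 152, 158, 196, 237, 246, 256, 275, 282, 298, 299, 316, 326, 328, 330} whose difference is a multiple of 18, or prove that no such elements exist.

3 and 237 are such a pair.

Both 3 and 237 leave remainder 3 on division by 18; their difference 234 = 13·18 is a multiple of 18.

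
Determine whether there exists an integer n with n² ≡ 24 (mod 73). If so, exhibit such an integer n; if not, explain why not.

n = 30

Take n = 30. Then 30² = 900 = 12·73 + 24, so 30² ≡ 24 (mod 73).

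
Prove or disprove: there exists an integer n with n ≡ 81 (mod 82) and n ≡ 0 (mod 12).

Both moduli are multiples of 2 = gcd(82, 12), so any solution would satisfy n ≡ 81 and n ≡ 0 modulo 2 simultaneously.
These are incompatible: 81 − 0 = 81 is not divisible by 2.
Hence the system has no solution.

No such integer exists.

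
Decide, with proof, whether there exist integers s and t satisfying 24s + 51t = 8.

Both 24 and 51 are divisible by gcd(24, 51) = 3, hence so is any combination 24s + 51t.
But 8 = 3·2 + 2, so 3 ∤ 8.
Therefore 24s + 51t = 8 has no solution in integers.

No such integers exist.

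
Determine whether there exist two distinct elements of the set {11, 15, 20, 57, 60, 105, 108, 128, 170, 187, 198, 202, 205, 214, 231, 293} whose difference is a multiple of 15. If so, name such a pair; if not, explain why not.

15 and 60 are such a pair.

Both 15 and 60 leave remainder 0 on division by 15; their difference 45 = 3·15 is a multiple of 15.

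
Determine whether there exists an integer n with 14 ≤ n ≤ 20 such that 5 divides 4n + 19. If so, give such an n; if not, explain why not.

At n = 14 we get 4·14 + 19 = 75, and 75 = 5·15.

n = 14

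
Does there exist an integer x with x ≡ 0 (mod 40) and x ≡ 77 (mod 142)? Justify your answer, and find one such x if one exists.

Both moduli are multiples of 2 = gcd(40, 142), so any solution would satisfy x ≡ 0 and x ≡ 77 modulo 2 simultaneously.
However 0 ≡ 0 and 77 ≡ 1 (mod 2), and 0 ≠ 1.
Therefore no such x exists.

No, no such integer exists.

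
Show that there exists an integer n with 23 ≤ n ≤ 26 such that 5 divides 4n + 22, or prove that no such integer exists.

At n = 23, 4·23 + 22 = 114 ≡ 4 (mod 5), and each step in n adds 4, giving residues 4, 3, 2, 1 for n = 23, 24, 25, 26.
The residue 0 does not occur, so no n in [23, 26] makes 4n + 22 a multiple of 5.

No such integer n in that range exists.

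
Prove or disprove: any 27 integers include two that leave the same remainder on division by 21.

True.

Partition the integers by their residue mod 21; there are 21 classes.
Since 27 > 21, two of the 27 integers must share a residue class by the pigeonhole principle; call them a and b.
That is, a and b leave the same remainder on division by 21, as claimed.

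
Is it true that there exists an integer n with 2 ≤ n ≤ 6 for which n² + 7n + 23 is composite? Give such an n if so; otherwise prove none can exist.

The values for n = 2, 3, …, 6 are 41, 53, 67, 83, 101, and each of these is prime.
So no value in the range makes the expression composite.

There is no such integer n in that range.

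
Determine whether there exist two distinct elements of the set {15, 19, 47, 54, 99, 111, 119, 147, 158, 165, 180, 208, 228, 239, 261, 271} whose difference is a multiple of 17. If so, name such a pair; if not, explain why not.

Reduce each element modulo 17: 15↦15, 19↦2, 47↦13, 54↦3, 99↦14, 111↦9, 119↦0, 147↦11, 158↦5, 165↦12, 180↦10, 208↦4, 228↦7, 239↦1, 261↦6, 271↦16.
All 16 residues are distinct, so no two elements differ by a multiple of 17.

No, no such pair exists.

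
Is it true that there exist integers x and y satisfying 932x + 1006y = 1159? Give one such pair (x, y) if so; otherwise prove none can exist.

Any value of 932x + 1006y is a multiple of gcd(932, 1006) = 2.
However 1159 leaves remainder 1 on division by 2.
Hence no integers x, y satisfy the equation.

There are no such integers.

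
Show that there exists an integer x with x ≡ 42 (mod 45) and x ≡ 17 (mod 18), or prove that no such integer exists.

Reduce both congruences modulo 9, which divides 45 and 18: they say x ≡ 42 (mod 9) and x ≡ 17 (mod 9).
But 42 mod 9 = 6 while 17 mod 9 = 8, a contradiction.
Hence the system has no solution.

There is no such integer.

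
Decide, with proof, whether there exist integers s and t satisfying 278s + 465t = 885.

Since gcd(278, 465) = 1, every integer is an integer combination of 278 and 465.
Euclidean algorithm: 465 = 1·278 + 187, 278 = 1·187 + 91, 187 = 2·91 + 5, 91 = 18·5 + 1, 5 = 5·1 + 0.
Unwinding: 1 = 91 − 18·5 = 91 − 18·(187 − 2·91) = −18·187 + 37·91 = −18·187 + 37·(278 − 1·187) = 37·278 − 55·187 = 37·278 − 55·(465 − 1·278) = −55·465 + 92·278, i.e. 278·92 + 465·(-55) = 1.
Multiplying through by 885: s = 92·885 = 81420, t = (-55)·885 = -48675 is a solution.
Shifting by a multiple of (465, −278) keeps it a solution: s = 81420 − 175·465 = 45, t = -48675 + 175·278 = -25.
Check: 278·45 + 465·(-25) = 12510 − 11625 = 885. ✓

s = 45, t = -25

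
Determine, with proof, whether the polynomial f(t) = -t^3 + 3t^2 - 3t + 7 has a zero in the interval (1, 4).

f(1) = 6 and f(4) = -21, which have opposite signs.
Since f is a polynomial it is continuous on [1, 4].
By the Intermediate Value Theorem, f takes the value 0 somewhere in the open interval.

Such a root exists.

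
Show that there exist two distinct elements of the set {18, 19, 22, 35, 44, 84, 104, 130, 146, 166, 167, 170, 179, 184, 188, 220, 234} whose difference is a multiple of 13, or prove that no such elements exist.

Reduce each element mod 13: 18↦5, 19↦6, 22↦9, 35↦9, 44↦5, 84↦6, 104↦0, 130↦0, 146↦3, 166↦10, 167↦11, 170↦1, 179↦10, 184↦2, 188↦6, 220↦12, 234↦0. The residue 5 repeats (at 18 and 44), and 44 − 18 = 26 = 2·13.

Yes: 18 and 44.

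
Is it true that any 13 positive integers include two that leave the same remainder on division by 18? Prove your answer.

No, the set {87, 88, 89, 90, 91, 92, 93, 94, 95, 96, 97, 98, 99} is a counterexample.

Try 13 consecutive integers, 87, 88, …, 99. Their remainders mod 18 are 15, 16, 17, 0, 1, 2, 3, 4, 5, 6, 7, 8, 9 — pairwise different, as any 13 ≤ 18 consecutive integers have distinct residues.
So no two of them leave the same remainder on division by 18; the claim fails for this set.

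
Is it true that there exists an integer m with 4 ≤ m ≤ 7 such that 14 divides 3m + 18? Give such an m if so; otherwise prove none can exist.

No such integer m in that range exists.

For m = 4, 5, 6, 7 the values of 3m + 18 modulo 14 are 2, 5, 8, 11 respectively.
Since 0 is absent from this list, 14 ∤ 3m + 18 for every m with 4 ≤ m ≤ 7.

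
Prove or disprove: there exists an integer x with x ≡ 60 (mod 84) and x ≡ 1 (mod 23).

x = 1404

gcd(84, 23) = 1, so the Chinese Remainder Theorem guarantees exactly one residue class mod 1932 satisfying both.
Any solution of the first congruence is x = 60 + 84t; substituting into the second, 84t ≡ 1 − 60 ≡ 10 (mod 23).
84 ≡ 15 (mod 23), so this reads 15t ≡ 10 (mod 23). Invert 15 mod 23 by the Euclidean algorithm: 23 = 1·15 + 8, 15 = 1·8 + 7, 8 = 1·7 + 1, 7 = 7·1 + 0; back-substituting, 1 = 8 − 1·7 = 8 − (15 − 1·8) = −15 + 2·8 = −15 + 2·(23 − 1·15) = 2·23 − 3·15. Hence 15·(-3) ≡ 1, so 15⁻¹ ≡ -3 ≡ 20 (mod 23).
Multiplying by 20: t ≡ 20·10 = 200 ≡ 16 (mod 23).
With t = 16: x = 60 + 84·16 = 1404.
Verify: 1404 = 16·84 + 60 and 1404 = 61·23 + 1. ✓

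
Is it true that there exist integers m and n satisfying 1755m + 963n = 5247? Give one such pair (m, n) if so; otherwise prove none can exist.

Every value of 1755m + 963n is a multiple of gcd(1755, 963) = 9; since 9 ∣ 5247, solutions exist.
Dividing through by 9 reduces the equation to 195m + 107n = 583.
Run the Euclidean algorithm on 195 and 107: 195 = 1·107 + 88, 107 = 1·88 + 19, 88 = 4·19 + 12, 19 = 1·12 + 7, 12 = 1·7 + 5, 7 = 1·5 + 2, 5 = 2·2 + 1, 2 = 2·1 + 0.
Back-substituting, 1 = 5 − 2·2 = 5 − 2·(7 − 1·5) = −2·7 + 3·5 = −2·7 + 3·(12 − 1·7) = 3·12 − 5·7 = 3·12 − 5·(19 − 1·12) = −5·19 + 8·12 = −5·19 + 8·(88 − 4·19) = 8·88 − 37·19 = 8·88 − 37·(107 − 1·88) = −37·107 + 45·88 = −37·107 + 45·(195 − 1·107) = 45·195 − 82·107; that is, 195·45 + 107·(-82) = 1.
Multiplying through by 583: m = 45·583 = 26235, n = (-82)·583 = -47806 is a solution.
The general solution is m = 26235 + 107k, n = -47806 − 195k; taking k = -245 gives the smaller pair m = 20, n = -31.
Indeed 1755·20 + 963·(-31) = 35100 − 29853 = 5247.

m = 20, n = -31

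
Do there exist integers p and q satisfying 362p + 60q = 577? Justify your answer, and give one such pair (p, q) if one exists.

There are no such integers.

gcd(362, 60) = 2, so every integer of the form 362p + 60q is a multiple of 2.
But 577 = 2·288 + 1, so 2 ∤ 577.
Therefore 362p + 60q = 577 has no solution in integers.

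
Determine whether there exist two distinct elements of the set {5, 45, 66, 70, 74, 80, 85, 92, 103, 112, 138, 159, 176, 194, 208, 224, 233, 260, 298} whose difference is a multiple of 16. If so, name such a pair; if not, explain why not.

5 and 85 are such a pair.

Both 5 and 85 leave remainder 5 on division by 16; their difference 80 = 5·16 is a multiple of 16.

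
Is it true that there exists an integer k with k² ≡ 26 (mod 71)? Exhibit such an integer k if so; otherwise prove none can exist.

No, no such integer exists.

71 is prime, so by Euler's criterion 26 is a square mod 71 iff 26^((71−1)/2) = 26^35 ≡ 1 (mod 71).
Repeated squaring mod 71: 26^2 = 676 ≡ 37; 26^4 ≡ 37² = 1369 ≡ 20; 26^8 ≡ 20² = 400 ≡ 45; 26^16 ≡ 45² = 2025 ≡ 37; 26^32 ≡ 37² = 1369 ≡ 20.
Since 35 = 32 + 2 + 1, 26^35 ≡ 20 · 37 · 26; multiplying out mod 71: 20·37 = 740 ≡ 30, then 30·26 = 780 ≡ 70. Thus 26^35 ≡ 70 ≡ −1 (mod 71).
By Euler's criterion 26 is a quadratic non-residue mod 71: no k satisfies k² ≡ 26 (mod 71).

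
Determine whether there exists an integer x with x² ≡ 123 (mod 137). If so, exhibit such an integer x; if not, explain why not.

Take x = 64. Then 64² = 4096 = 29·137 + 123, so 64² ≡ 123 (mod 137).

x = 64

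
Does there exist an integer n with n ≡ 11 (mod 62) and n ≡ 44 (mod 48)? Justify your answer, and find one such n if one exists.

Reduce both congruences modulo 2, which divides 62 and 48: they say n ≡ 11 (mod 2) and n ≡ 44 (mod 2).
But 11 mod 2 = 1 while 44 mod 2 = 0, a contradiction.
Hence the system has no solution.

No such integer exists.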